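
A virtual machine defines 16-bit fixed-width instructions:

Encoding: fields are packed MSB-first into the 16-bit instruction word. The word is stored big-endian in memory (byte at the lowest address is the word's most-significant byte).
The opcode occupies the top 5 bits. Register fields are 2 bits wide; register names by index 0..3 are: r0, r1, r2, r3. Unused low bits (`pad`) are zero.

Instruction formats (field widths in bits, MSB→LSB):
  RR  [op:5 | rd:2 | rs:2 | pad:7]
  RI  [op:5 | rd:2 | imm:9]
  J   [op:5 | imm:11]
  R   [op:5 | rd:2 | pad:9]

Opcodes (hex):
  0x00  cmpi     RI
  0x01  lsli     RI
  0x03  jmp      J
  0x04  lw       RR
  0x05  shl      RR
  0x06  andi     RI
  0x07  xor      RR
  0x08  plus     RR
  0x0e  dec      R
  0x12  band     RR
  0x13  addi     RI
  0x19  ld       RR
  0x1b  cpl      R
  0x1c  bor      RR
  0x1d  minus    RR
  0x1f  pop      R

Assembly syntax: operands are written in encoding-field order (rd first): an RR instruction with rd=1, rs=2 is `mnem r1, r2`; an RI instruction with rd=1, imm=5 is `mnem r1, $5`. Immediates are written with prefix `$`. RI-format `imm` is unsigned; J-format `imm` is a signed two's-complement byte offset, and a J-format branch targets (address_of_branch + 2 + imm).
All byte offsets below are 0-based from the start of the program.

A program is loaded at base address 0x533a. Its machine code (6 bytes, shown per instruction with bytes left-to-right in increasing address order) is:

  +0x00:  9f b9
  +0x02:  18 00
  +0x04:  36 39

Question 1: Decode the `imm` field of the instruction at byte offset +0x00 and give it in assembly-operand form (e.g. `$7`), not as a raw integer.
$441

@+00  big-endian(9f b9) = 0x9fb9
  op=0x9fb9>>11=0x13 ⇒ addi (RI)
  rd: (w>>9)&0x3=0x3 → r3
  imm: (w>>0)&0x1ff=0x1b9 → $441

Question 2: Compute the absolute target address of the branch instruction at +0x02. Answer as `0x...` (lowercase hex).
0x533e

off 0x02: read 18 00 as big → 0x1800
  opcode bits[15:11]=0x3: jmp/J
  [10:0] imm=0 = $0
  target = base 0x533a + off 0x02 + 2 + imm 0 = 0x533e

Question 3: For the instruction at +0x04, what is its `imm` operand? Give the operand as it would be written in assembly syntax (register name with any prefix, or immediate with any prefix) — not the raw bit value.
off 0x04: read 36 39 as big → 0x3639
  op=0x3639>>11=0x6 ⇒ andi (RI)
  rd: (w>>9)&0x3=0x3 → r3
  imm: (w>>0)&0x1ff=0x39 → $57

$57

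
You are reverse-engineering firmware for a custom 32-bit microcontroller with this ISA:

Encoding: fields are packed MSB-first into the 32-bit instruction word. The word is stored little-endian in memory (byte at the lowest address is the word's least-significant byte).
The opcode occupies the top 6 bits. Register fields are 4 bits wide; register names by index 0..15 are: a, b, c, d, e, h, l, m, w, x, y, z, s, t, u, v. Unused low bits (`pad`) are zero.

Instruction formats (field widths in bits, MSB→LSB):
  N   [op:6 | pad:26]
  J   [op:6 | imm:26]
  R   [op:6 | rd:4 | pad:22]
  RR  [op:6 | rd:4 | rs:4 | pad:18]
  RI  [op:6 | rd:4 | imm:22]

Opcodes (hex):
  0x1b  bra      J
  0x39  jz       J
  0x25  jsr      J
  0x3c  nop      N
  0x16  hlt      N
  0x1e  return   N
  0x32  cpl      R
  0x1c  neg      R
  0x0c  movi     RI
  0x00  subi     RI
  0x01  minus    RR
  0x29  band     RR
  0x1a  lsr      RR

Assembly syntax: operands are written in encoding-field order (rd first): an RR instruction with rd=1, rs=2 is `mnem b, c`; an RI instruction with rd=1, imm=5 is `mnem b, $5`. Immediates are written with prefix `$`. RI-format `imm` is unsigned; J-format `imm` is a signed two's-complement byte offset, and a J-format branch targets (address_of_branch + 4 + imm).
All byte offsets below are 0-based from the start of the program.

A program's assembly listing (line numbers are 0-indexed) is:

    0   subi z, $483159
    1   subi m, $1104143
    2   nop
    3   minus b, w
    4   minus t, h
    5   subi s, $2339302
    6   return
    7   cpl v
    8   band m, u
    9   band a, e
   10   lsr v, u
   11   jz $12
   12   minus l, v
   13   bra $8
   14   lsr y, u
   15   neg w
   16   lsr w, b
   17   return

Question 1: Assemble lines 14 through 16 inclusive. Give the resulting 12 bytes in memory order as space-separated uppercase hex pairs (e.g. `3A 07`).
L14: lsr op=0x1a:6|rd=10:4|rs=14:4|pad=0:18 ⇒ 0x6ab80000 ⇒ little 00 00 b8 6a
L15: neg op=0x1c:6|rd=8:4|pad=0:22 ⇒ 0x72000000 ⇒ little 00 00 00 72
L16: lsr op=0x1a:6|rd=8:4|rs=1:4|pad=0:18 ⇒ 0x6a040000 ⇒ little 00 00 04 6a

00 00 B8 6A 00 00 00 72 00 00 04 6A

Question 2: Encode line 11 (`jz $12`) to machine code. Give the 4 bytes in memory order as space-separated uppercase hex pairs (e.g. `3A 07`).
L11: jz op=0x39:6|imm=12:26 ⇒ 0xe400000c ⇒ little 0c 00 00 e4

0C 00 00 E4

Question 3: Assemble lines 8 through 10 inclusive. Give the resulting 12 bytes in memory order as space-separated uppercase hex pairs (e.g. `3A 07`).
line 8 (band): pack op=0x29:6|rd=7:4|rs=14:4|pad=0:18 = 0xa5f80000; little→ 00 00 f8 a5
line 9 (band): pack op=0x29:6|rd=0:4|rs=4:4|pad=0:18 = 0xa4100000; little→ 00 00 10 a4
line 10 (lsr): pack op=0x1a:6|rd=15:4|rs=14:4|pad=0:18 = 0x6bf80000; little→ 00 00 f8 6b

00 00 F8 A5 00 00 10 A4 00 00 F8 6B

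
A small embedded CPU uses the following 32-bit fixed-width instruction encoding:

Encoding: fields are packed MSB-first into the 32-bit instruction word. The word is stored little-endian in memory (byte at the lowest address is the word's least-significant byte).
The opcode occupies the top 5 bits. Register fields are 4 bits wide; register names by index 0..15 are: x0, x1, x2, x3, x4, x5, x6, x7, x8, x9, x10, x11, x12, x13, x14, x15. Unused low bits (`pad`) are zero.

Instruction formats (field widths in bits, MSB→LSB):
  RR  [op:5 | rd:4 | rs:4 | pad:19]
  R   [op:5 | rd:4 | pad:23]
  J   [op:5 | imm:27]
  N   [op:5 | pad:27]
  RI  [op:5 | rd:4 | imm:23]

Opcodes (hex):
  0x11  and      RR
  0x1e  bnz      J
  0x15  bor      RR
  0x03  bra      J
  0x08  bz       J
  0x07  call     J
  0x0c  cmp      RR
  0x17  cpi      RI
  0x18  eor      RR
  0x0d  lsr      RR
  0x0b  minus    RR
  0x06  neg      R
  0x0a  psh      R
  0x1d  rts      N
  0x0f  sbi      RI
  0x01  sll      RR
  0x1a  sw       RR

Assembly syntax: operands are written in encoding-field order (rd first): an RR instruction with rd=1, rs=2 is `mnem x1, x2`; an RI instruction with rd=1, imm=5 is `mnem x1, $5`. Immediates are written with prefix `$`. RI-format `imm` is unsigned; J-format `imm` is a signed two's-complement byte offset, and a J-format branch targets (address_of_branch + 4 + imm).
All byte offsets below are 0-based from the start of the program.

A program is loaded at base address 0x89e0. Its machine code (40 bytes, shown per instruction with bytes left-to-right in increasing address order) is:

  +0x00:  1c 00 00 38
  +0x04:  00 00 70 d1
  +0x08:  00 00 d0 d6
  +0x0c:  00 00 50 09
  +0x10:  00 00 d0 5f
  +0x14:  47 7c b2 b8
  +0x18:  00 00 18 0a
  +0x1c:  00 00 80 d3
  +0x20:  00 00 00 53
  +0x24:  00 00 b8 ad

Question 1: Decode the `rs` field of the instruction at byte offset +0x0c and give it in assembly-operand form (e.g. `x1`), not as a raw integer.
x10

+0x0c: 00 00 50 09 ⇒ word 0x09500000 (little)
  top 5b → 0x1 → sll [RR]
  rd@[26:23]=0x2 ⇒ x2
  rs@[22:19]=0xa ⇒ x10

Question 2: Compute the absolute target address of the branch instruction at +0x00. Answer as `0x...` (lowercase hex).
0x8a00

+0x00: 1c 00 00 38 ⇒ word 0x3800001c (little)
  op=0x3800001c>>27=0x7 ⇒ call (J)
  imm: (w>>0)&0x7ffffff=0x1c → $28
  target = base 0x89e0 + off 0x00 + 4 + imm 28 = 0x8a00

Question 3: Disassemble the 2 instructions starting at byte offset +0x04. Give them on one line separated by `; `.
sw x2, x14; sw x13, x10

+0x04: 00 00 70 d1 ⇒ word 0xd1700000 (little)
  top 5b → 0x1a → sw [RR]
  rd@[26:23]=0x2 ⇒ x2
  rs@[22:19]=0xe ⇒ x14
+0x08: 00 00 d0 d6 ⇒ word 0xd6d00000 (little)
  top 5b → 0x1a → sw [RR]
  rd@[26:23]=0xd ⇒ x13
  rs@[22:19]=0xa ⇒ x10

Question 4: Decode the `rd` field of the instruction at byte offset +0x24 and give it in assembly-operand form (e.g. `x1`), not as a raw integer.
+0x24: 00 00 b8 ad ⇒ word 0xadb80000 (little)
  op=0xadb80000>>27=0x15 ⇒ bor (RR)
  rd@[26:23]=0xb ⇒ x11
  rs@[22:19]=0x7 ⇒ x7

x11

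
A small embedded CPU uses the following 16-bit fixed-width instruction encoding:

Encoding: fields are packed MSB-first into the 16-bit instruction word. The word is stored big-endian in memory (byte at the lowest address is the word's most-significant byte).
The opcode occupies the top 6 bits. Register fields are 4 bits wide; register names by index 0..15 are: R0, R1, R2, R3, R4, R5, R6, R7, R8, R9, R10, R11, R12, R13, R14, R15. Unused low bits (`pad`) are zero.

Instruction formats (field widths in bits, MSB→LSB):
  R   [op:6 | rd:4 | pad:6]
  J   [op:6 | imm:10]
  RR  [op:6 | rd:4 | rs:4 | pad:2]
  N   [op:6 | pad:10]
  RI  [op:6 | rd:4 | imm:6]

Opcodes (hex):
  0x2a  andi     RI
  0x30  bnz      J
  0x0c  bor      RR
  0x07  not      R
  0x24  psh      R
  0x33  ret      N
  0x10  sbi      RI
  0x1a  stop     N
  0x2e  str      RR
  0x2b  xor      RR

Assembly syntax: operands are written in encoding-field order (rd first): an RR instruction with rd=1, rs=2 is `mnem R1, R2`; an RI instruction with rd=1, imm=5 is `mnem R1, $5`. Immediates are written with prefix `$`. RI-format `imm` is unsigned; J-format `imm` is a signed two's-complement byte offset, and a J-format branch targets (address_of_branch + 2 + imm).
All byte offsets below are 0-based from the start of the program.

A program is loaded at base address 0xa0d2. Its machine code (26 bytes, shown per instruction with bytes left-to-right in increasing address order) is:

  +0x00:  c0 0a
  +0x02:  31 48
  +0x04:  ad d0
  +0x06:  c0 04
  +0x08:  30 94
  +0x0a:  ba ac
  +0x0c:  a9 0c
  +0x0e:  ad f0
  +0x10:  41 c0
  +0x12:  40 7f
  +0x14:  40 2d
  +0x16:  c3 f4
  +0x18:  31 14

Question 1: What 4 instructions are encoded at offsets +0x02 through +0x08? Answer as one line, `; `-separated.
+0x02: 31 48 ⇒ word 0x3148 (big)
  opcode bits[15:10]=0xc: bor/RR
  rd@[9:6]=0x5 ⇒ R5
  rs@[5:2]=0x2 ⇒ R2
+0x04: ad d0 ⇒ word 0xadd0 (big)
  opcode bits[15:10]=0x2b: xor/RR
  rd@[9:6]=0x7 ⇒ R7
  rs@[5:2]=0x4 ⇒ R4
+0x06: c0 04 ⇒ word 0xc004 (big)
  opcode bits[15:10]=0x30: bnz/J
  imm@[9:0]=0x4 ⇒ $4
+0x08: 30 94 ⇒ word 0x3094 (big)
  opcode bits[15:10]=0xc: bor/RR
  rd@[9:6]=0x2 ⇒ R2
  rs@[5:2]=0x5 ⇒ R5

bor R5, R2; xor R7, R4; bnz $4; bor R2, R5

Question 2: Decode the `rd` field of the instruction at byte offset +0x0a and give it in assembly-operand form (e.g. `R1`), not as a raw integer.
off 0x0a: read ba ac as big → 0xbaac
  op=0xbaac>>10=0x2e ⇒ str (RR)
  [9:6] rd=10 = R10
  [5:2] rs=11 = R11

R10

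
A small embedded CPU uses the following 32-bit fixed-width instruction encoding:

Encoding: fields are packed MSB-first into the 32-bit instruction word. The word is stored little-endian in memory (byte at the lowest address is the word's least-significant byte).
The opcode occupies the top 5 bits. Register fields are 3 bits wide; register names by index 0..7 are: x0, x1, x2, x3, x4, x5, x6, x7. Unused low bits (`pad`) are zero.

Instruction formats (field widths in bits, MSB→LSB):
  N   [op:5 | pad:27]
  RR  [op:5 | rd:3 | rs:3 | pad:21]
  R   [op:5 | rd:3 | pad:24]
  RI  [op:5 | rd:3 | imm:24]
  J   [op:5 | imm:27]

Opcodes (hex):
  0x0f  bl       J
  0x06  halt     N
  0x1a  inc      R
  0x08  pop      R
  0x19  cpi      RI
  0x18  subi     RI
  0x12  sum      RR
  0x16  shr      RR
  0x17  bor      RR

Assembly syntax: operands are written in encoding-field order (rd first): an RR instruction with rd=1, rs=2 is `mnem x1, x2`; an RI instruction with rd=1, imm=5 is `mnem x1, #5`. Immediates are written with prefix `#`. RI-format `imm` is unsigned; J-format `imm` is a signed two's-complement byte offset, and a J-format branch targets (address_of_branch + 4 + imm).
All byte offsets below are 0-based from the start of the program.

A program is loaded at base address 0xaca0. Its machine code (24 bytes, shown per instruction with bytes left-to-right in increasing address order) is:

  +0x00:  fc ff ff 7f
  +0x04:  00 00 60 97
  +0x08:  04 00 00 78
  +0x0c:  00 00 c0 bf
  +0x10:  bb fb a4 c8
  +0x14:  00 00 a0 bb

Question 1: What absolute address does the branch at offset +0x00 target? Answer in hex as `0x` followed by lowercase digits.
0xaca0

off 0x00: read fc ff ff 7f as little → 0x7ffffffc
  top 5b → 0xf → bl [J]
  imm: (w>>0)&0x7ffffff=0x7fffffc (s27→-4) → #-4
  target = base 0xaca0 + off 0x00 + 4 + imm -4 = 0xaca0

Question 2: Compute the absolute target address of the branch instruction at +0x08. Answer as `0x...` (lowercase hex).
off 0x08: read 04 00 00 78 as little → 0x78000004
  top 5b → 0xf → bl [J]
  imm@[26:0]=0x4 ⇒ #4
  target = base 0xaca0 + off 0x08 + 4 + imm 4 = 0xacb0

0xacb0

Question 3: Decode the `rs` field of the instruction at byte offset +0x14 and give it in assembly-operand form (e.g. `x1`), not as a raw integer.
x5

+0x14: 00 00 a0 bb ⇒ word 0xbba00000 (little)
  top 5b → 0x17 → bor [RR]
  rd@[26:24]=0x3 ⇒ x3
  rs@[23:21]=0x5 ⇒ x5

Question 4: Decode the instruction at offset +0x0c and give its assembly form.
bor x7, x6

[0c] 00 00 c0 bf → 0xbfc00000
  top 5b → 0x17 → bor [RR]
  [26:24] rd=7 = x7
  [23:21] rs=6 = x6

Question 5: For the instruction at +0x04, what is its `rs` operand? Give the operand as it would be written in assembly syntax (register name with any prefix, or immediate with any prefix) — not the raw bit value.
x3

[04] 00 00 60 97 → 0x97600000
  top 5b → 0x12 → sum [RR]
  rd@[26:24]=0x7 ⇒ x7
  rs@[23:21]=0x3 ⇒ x3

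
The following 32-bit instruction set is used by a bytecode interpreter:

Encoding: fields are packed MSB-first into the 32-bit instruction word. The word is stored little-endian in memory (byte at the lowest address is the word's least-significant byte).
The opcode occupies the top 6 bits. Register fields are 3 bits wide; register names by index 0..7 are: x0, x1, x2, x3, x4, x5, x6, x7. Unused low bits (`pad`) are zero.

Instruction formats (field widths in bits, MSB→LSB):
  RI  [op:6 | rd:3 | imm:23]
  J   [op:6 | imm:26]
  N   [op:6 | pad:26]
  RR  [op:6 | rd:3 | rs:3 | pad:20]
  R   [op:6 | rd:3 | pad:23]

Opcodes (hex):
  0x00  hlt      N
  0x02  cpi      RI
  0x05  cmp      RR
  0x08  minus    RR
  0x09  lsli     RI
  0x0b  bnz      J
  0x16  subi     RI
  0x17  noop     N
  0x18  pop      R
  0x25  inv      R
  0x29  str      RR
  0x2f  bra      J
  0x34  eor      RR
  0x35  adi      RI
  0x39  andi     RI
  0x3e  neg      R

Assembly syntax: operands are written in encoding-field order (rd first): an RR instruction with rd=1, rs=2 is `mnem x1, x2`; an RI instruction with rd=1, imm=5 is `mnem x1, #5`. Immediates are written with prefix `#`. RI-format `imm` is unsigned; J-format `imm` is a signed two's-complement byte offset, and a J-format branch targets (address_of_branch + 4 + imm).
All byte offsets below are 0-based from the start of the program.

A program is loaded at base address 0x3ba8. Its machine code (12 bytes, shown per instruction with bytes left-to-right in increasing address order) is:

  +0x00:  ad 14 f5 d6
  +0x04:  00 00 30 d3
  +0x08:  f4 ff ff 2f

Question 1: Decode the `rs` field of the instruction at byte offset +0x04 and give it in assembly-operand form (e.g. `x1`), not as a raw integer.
x3

off 0x04: read 00 00 30 d3 as little → 0xd3300000
  opcode bits[31:26]=0x34: eor/RR
  [25:23] rd=6 = x6
  [22:20] rs=3 = x3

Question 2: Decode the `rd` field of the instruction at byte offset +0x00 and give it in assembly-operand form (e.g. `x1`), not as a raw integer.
x5

[00] ad 14 f5 d6 → 0xd6f514ad
  top 6b → 0x35 → adi [RI]
  [25:23] rd=5 = x5
  [22:0] imm=7673005 = #7673005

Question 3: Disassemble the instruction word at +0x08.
bnz #-12

@+08  little-endian(f4 ff ff 2f) = 0x2ffffff4
  top 6b → 0xb → bnz [J]
  [25:0] imm=67108852 (s26→-12) = #-12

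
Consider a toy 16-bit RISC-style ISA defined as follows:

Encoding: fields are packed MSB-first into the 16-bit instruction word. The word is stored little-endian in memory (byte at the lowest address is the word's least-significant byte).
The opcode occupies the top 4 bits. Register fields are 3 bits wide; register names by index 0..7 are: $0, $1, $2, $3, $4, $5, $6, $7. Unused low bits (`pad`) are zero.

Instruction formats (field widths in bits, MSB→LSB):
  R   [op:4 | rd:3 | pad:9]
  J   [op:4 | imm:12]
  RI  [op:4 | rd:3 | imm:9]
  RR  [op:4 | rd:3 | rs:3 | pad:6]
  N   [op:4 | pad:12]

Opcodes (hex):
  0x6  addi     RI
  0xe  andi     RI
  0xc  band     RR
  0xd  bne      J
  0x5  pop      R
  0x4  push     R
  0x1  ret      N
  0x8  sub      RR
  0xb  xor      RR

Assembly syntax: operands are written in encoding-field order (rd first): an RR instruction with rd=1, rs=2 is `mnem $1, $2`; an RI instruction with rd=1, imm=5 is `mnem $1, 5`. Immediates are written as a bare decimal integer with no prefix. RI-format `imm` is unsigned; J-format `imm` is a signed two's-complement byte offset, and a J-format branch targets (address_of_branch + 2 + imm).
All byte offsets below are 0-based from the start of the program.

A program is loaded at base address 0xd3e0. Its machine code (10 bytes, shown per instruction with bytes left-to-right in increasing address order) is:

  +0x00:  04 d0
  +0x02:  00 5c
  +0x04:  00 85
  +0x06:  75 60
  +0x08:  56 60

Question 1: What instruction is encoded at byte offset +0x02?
pop $6

+0x02: 00 5c ⇒ word 0x5c00 (little)
  op=0x5c00>>12=0x5 ⇒ pop (R)
  rd@[11:9]=0x6 ⇒ $6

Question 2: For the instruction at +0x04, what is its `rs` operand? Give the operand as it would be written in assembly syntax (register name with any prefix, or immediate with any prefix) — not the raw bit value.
$4

@+04  little-endian(00 85) = 0x8500
  opcode bits[15:12]=0x8: sub/RR
  rd: (w>>9)&0x7=0x2 → $2
  rs: (w>>6)&0x7=0x4 → $4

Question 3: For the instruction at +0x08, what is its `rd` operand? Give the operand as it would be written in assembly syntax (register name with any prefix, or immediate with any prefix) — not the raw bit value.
@+08  little-endian(56 60) = 0x6056
  opcode bits[15:12]=0x6: addi/RI
  rd: (w>>9)&0x7=0x0 → $0
  imm: (w>>0)&0x1ff=0x56 → 86

$0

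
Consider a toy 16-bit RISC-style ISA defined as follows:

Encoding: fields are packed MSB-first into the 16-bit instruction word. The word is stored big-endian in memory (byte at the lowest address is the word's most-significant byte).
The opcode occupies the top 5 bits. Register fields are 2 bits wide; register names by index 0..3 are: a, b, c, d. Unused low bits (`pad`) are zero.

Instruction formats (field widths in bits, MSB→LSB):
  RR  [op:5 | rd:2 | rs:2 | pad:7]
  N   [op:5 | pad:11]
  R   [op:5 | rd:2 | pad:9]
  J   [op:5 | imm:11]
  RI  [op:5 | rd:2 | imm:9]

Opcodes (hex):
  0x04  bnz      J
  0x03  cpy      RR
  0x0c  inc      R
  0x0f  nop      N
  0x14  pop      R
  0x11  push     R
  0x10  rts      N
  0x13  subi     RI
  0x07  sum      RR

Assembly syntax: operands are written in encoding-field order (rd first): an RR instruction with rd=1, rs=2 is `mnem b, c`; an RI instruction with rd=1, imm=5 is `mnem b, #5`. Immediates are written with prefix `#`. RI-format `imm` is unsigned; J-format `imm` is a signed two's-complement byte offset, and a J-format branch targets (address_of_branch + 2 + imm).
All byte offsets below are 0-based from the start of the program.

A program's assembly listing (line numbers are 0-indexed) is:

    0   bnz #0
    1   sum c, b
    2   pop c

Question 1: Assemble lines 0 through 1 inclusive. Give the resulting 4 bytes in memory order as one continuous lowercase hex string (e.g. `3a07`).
20003c80

line 0 (bnz): pack op=0x4:5|imm=0:11 = 0x2000; big→ 20 00
line 1 (sum): pack op=0x7:5|rd=2:2|rs=1:2|pad=0:7 = 0x3c80; big→ 3c 80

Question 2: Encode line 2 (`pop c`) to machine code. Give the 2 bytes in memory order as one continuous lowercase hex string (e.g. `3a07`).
a400

line 2 (pop): pack op=0x14:5|rd=2:2|pad=0:9 = 0xa400; big→ a4 00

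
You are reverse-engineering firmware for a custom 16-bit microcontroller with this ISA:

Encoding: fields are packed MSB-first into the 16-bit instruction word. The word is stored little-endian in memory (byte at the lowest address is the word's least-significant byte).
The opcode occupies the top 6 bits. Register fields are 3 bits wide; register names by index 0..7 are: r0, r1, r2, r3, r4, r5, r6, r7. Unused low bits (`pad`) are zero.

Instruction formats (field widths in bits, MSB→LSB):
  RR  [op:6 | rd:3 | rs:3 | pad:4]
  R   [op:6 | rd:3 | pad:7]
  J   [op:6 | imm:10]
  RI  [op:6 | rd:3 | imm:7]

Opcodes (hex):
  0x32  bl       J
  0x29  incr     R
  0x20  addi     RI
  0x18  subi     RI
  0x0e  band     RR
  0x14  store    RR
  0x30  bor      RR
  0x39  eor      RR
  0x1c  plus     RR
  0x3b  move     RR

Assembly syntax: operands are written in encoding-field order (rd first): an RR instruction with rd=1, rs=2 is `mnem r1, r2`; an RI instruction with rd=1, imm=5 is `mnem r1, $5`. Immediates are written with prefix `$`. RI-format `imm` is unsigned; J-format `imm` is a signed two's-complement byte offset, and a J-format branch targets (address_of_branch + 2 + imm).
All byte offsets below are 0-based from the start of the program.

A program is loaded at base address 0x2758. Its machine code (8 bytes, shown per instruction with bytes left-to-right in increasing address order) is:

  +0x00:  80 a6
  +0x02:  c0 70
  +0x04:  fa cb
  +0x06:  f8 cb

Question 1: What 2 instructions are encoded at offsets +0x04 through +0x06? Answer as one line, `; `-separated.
bl $-6; bl $-8

off 0x04: read fa cb as little → 0xcbfa
  op=0xcbfa>>10=0x32 ⇒ bl (J)
  imm@[9:0]=0x3fa (s10→-6) ⇒ $-6
off 0x06: read f8 cb as little → 0xcbf8
  op=0xcbf8>>10=0x32 ⇒ bl (J)
  imm@[9:0]=0x3f8 (s10→-8) ⇒ $-8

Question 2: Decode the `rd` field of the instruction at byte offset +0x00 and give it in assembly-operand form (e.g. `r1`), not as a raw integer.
+0x00: 80 a6 ⇒ word 0xa680 (little)
  opcode bits[15:10]=0x29: incr/R
  rd@[9:7]=0x5 ⇒ r5

r5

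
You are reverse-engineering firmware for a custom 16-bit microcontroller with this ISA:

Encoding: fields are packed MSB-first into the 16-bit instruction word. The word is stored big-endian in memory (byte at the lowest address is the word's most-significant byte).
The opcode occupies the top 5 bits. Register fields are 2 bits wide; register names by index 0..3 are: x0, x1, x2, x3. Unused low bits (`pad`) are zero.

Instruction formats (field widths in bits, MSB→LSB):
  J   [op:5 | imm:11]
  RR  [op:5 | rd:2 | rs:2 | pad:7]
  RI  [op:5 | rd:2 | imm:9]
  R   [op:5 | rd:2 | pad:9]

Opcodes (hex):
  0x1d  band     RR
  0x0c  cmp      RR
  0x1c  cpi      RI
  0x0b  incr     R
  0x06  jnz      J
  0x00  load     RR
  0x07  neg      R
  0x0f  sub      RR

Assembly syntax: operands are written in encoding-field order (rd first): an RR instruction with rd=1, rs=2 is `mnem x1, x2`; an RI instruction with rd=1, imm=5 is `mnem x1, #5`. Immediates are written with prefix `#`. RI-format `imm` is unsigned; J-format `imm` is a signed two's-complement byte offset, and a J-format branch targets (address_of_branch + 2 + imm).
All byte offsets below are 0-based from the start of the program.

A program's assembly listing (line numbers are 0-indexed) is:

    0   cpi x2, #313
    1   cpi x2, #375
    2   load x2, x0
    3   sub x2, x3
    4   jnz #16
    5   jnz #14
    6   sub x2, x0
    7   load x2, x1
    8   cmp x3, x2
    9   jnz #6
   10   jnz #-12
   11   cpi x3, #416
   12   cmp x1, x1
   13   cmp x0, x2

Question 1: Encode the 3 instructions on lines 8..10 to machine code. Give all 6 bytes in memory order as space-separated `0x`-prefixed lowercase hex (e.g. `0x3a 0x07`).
0x67 0x00 0x30 0x06 0x37 0xf4

8. cmp fields op=0xc:5|rd=3:2|rs=2:2|pad=0:7 → word 6700h → 67 00
9. jnz fields op=0x6:5|imm=6:11 → word 3006h → 30 06
10. jnz fields op=0x6:5|imm=-12:11 → word 37f4h → 37 f4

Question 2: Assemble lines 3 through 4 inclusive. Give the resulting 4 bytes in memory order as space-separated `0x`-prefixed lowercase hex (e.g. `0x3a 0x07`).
0x7d 0x80 0x30 0x10

L3: sub op=0xf:5|rd=2:2|rs=3:2|pad=0:7 ⇒ 0x7d80 ⇒ big 7d 80
L4: jnz op=0x6:5|imm=16:11 ⇒ 0x3010 ⇒ big 30 10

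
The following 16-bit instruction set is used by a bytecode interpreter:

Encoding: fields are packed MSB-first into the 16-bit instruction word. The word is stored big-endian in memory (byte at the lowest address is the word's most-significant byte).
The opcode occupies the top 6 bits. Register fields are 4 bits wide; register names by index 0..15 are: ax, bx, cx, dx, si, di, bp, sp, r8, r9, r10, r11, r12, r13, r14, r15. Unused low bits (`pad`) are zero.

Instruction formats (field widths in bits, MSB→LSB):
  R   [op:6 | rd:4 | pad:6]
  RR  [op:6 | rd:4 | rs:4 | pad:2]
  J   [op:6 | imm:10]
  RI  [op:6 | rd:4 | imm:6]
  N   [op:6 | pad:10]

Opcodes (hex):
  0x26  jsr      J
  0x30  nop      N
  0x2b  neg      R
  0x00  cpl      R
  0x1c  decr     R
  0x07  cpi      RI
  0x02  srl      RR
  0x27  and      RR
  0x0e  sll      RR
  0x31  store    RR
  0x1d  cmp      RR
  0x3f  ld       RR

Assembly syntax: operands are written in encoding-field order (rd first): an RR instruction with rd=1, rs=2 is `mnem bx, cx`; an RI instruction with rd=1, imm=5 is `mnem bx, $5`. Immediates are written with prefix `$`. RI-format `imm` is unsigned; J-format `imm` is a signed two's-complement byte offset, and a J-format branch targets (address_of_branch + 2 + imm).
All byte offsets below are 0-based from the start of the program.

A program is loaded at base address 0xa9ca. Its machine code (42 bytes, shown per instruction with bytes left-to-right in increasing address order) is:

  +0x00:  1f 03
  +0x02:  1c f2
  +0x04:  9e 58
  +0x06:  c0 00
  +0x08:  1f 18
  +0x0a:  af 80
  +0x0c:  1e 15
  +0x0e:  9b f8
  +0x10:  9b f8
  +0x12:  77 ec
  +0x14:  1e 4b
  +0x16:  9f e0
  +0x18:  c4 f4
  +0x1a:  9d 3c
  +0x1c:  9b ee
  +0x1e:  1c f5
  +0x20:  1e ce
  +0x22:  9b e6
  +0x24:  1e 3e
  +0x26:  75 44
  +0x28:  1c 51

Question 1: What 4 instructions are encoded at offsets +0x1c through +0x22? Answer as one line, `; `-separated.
jsr $-18; cpi dx, $53; cpi r11, $14; jsr $-26

+0x1c: 9b ee ⇒ word 0x9bee (big)
  op=0x9bee>>10=0x26 ⇒ jsr (J)
  imm@[9:0]=0x3ee (s10→-18) ⇒ $-18
+0x1e: 1c f5 ⇒ word 0x1cf5 (big)
  op=0x1cf5>>10=0x7 ⇒ cpi (RI)
  rd@[9:6]=0x3 ⇒ dx
  imm@[5:0]=0x35 ⇒ $53
+0x20: 1e ce ⇒ word 0x1ece (big)
  op=0x1ece>>10=0x7 ⇒ cpi (RI)
  rd@[9:6]=0xb ⇒ r11
  imm@[5:0]=0xe ⇒ $14
+0x22: 9b e6 ⇒ word 0x9be6 (big)
  op=0x9be6>>10=0x26 ⇒ jsr (J)
  imm@[9:0]=0x3e6 (s10→-26) ⇒ $-26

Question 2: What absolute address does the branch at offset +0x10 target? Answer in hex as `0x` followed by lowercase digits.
[10] 9b f8 → 0x9bf8
  opcode bits[15:10]=0x26: jsr/J
  imm@[9:0]=0x3f8 (s10→-8) ⇒ $-8
  target = base 0xa9ca + off 0x10 + 2 + imm -8 = 0xa9d4

0xa9d4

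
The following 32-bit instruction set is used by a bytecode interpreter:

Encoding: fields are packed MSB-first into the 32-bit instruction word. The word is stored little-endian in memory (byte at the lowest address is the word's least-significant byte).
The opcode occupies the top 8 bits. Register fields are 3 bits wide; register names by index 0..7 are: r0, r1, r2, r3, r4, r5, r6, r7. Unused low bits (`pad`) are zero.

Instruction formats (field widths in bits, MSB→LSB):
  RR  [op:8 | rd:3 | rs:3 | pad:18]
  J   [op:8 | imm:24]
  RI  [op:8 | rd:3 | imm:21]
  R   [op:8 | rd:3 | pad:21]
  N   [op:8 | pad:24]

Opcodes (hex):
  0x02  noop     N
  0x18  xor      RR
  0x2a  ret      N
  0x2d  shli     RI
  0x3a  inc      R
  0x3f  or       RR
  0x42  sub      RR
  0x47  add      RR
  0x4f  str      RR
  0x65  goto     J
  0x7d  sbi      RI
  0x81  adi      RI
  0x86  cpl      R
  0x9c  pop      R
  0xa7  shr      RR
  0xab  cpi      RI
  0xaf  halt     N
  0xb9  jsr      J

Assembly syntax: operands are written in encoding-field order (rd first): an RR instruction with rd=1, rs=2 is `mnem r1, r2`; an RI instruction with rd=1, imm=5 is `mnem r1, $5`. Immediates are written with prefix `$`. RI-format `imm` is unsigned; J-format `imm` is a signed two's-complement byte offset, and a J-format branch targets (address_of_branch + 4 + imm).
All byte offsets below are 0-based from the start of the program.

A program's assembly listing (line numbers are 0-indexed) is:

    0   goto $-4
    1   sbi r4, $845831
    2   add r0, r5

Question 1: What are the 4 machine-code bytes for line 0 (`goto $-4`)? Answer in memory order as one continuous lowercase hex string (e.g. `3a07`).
fcffff65

L0: goto op=0x65:8|imm=-4:24 ⇒ 0x65fffffc ⇒ little fc ff ff 65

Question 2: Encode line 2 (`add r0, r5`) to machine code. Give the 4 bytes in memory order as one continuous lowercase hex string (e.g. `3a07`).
line 2 (add): pack op=0x47:8|rd=0:3|rs=5:3|pad=0:18 = 0x47140000; little→ 00 00 14 47

00001447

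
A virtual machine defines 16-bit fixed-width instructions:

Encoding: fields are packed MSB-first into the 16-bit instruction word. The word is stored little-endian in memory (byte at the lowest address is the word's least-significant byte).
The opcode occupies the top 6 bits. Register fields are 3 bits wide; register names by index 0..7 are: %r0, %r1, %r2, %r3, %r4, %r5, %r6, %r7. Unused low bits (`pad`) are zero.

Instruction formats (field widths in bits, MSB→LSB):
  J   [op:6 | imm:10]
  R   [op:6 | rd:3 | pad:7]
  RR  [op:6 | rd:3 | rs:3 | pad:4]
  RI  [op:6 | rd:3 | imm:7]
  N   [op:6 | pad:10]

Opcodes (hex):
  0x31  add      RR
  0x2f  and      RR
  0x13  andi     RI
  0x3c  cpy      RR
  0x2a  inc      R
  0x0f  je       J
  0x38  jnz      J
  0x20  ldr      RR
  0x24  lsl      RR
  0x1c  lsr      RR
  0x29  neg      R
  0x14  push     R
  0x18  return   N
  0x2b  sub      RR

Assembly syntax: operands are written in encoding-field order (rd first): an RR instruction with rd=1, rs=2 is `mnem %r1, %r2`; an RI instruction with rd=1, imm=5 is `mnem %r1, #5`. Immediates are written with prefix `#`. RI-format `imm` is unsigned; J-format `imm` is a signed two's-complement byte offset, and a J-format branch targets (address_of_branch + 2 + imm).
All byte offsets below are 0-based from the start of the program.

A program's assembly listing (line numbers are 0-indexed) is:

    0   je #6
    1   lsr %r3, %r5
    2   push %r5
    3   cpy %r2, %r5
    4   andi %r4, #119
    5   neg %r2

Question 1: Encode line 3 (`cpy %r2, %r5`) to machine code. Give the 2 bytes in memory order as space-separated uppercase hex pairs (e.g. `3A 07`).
50 F1

L3: cpy op=0x3c:6|rd=2:3|rs=5:3|pad=0:4 ⇒ 0xf150 ⇒ little 50 f1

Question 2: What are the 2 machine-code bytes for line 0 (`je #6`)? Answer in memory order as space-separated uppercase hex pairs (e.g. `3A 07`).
0. je fields op=0xf:6|imm=6:10 → word 3c06h → 06 3c

06 3C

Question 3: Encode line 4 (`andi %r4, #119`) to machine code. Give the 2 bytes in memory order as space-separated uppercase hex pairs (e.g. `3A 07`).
line 4 (andi): pack op=0x13:6|rd=4:3|imm=119:7 = 0x4e77; little→ 77 4e

77 4E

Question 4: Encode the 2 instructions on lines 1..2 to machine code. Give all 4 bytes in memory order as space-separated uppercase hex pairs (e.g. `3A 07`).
L1: lsr op=0x1c:6|rd=3:3|rs=5:3|pad=0:4 ⇒ 0x71d0 ⇒ little d0 71
L2: push op=0x14:6|rd=5:3|pad=0:7 ⇒ 0x5280 ⇒ little 80 52

D0 71 80 52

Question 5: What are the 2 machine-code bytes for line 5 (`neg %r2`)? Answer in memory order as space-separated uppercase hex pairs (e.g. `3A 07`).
5. neg fields op=0x29:6|rd=2:3|pad=0:7 → word a500h → 00 a5

00 A5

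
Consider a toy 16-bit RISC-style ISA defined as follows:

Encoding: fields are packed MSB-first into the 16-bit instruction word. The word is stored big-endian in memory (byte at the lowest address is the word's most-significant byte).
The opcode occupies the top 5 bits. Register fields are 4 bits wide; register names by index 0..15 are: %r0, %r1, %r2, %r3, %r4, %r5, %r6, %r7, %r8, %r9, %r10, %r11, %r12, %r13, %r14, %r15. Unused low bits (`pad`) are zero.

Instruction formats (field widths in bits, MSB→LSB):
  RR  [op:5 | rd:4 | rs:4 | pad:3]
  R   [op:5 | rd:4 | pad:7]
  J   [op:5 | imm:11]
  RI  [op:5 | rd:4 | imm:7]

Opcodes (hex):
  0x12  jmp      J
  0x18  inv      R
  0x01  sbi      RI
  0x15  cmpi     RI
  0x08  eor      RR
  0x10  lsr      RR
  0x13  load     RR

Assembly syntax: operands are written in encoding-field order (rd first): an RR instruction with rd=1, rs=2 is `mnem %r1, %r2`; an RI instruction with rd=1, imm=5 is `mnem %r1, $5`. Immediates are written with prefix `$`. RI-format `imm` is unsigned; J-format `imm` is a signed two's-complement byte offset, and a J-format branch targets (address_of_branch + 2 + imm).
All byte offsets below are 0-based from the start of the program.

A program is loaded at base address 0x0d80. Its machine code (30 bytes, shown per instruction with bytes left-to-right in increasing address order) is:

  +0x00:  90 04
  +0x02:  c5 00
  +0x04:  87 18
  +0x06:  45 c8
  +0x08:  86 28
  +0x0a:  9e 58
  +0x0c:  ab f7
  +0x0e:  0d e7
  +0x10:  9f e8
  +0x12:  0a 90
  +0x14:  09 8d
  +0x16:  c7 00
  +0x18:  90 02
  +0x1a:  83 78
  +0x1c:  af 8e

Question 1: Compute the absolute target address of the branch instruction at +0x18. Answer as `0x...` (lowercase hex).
off 0x18: read 90 02 as big → 0x9002
  top 5b → 0x12 → jmp [J]
  imm: (w>>0)&0x7ff=0x2 → $2
  target = base 0x0d80 + off 0x18 + 2 + imm 2 = 0x0d9c

0x0d9c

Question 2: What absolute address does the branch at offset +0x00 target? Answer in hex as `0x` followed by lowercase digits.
+0x00: 90 04 ⇒ word 0x9004 (big)
  op=0x9004>>11=0x12 ⇒ jmp (J)
  imm@[10:0]=0x4 ⇒ $4
  target = base 0x0d80 + off 0x00 + 2 + imm 4 = 0x0d86

0x0d86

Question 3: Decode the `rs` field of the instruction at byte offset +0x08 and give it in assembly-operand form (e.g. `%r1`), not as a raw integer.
%r5

@+08  big-endian(86 28) = 0x8628
  opcode bits[15:11]=0x10: lsr/RR
  rd@[10:7]=0xc ⇒ %r12
  rs@[6:3]=0x5 ⇒ %r5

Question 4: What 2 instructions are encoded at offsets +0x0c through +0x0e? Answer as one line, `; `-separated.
cmpi %r7, $119; sbi %r11, $103

+0x0c: ab f7 ⇒ word 0xabf7 (big)
  top 5b → 0x15 → cmpi [RI]
  rd@[10:7]=0x7 ⇒ %r7
  imm@[6:0]=0x77 ⇒ $119
+0x0e: 0d e7 ⇒ word 0x0de7 (big)
  top 5b → 0x1 → sbi [RI]
  rd@[10:7]=0xb ⇒ %r11
  imm@[6:0]=0x67 ⇒ $103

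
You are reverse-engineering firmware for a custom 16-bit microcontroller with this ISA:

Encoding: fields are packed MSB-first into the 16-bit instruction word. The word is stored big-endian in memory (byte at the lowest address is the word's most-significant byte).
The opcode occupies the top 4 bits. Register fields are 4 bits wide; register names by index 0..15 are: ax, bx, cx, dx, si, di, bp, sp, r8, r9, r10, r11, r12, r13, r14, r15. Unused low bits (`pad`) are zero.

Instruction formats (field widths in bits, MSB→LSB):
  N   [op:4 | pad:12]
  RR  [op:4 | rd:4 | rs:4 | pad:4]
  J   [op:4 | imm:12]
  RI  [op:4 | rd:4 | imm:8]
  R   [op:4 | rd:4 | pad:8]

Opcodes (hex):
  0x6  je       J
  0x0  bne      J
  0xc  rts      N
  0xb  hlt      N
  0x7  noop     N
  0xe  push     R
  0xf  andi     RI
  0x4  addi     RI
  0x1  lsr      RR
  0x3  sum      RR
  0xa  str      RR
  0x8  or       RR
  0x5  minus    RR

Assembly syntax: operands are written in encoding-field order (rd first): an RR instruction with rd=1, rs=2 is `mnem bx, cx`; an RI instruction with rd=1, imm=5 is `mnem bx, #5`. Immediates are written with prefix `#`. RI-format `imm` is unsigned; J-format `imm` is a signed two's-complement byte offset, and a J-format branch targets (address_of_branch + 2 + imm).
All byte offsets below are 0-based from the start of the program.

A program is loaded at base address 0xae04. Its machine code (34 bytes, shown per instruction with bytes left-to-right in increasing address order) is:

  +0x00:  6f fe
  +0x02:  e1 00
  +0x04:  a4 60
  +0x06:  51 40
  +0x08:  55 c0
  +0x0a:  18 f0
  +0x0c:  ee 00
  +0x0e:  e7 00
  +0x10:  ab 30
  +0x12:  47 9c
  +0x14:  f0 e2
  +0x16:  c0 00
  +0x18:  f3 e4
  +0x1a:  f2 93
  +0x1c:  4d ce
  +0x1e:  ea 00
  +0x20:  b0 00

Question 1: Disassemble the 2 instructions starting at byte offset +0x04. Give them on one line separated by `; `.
+0x04: a4 60 ⇒ word 0xa460 (big)
  opcode bits[15:12]=0xa: str/RR
  rd: (w>>8)&0xf=0x4 → si
  rs: (w>>4)&0xf=0x6 → bp
+0x06: 51 40 ⇒ word 0x5140 (big)
  opcode bits[15:12]=0x5: minus/RR
  rd: (w>>8)&0xf=0x1 → bx
  rs: (w>>4)&0xf=0x4 → si

str si, bp; minus bx, si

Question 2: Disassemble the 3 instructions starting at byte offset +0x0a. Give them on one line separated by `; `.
@+0a  big-endian(18 f0) = 0x18f0
  op=0x18f0>>12=0x1 ⇒ lsr (RR)
  rd: (w>>8)&0xf=0x8 → r8
  rs: (w>>4)&0xf=0xf → r15
@+0c  big-endian(ee 00) = 0xee00
  op=0xee00>>12=0xe ⇒ push (R)
  rd: (w>>8)&0xf=0xe → r14
@+0e  big-endian(e7 00) = 0xe700
  op=0xe700>>12=0xe ⇒ push (R)
  rd: (w>>8)&0xf=0x7 → sp

lsr r8, r15; push r14; push sp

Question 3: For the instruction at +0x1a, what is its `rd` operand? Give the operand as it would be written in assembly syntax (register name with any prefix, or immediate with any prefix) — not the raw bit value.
@+1a  big-endian(f2 93) = 0xf293
  opcode bits[15:12]=0xf: andi/RI
  [11:8] rd=2 = cx
  [7:0] imm=147 = #147

cx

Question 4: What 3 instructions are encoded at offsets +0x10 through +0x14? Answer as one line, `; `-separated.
+0x10: ab 30 ⇒ word 0xab30 (big)
  op=0xab30>>12=0xa ⇒ str (RR)
  [11:8] rd=11 = r11
  [7:4] rs=3 = dx
+0x12: 47 9c ⇒ word 0x479c (big)
  op=0x479c>>12=0x4 ⇒ addi (RI)
  [11:8] rd=7 = sp
  [7:0] imm=156 = #156
+0x14: f0 e2 ⇒ word 0xf0e2 (big)
  op=0xf0e2>>12=0xf ⇒ andi (RI)
  [11:8] rd=0 = ax
  [7:0] imm=226 = #226

str r11, dx; addi sp, #156; andi ax, #226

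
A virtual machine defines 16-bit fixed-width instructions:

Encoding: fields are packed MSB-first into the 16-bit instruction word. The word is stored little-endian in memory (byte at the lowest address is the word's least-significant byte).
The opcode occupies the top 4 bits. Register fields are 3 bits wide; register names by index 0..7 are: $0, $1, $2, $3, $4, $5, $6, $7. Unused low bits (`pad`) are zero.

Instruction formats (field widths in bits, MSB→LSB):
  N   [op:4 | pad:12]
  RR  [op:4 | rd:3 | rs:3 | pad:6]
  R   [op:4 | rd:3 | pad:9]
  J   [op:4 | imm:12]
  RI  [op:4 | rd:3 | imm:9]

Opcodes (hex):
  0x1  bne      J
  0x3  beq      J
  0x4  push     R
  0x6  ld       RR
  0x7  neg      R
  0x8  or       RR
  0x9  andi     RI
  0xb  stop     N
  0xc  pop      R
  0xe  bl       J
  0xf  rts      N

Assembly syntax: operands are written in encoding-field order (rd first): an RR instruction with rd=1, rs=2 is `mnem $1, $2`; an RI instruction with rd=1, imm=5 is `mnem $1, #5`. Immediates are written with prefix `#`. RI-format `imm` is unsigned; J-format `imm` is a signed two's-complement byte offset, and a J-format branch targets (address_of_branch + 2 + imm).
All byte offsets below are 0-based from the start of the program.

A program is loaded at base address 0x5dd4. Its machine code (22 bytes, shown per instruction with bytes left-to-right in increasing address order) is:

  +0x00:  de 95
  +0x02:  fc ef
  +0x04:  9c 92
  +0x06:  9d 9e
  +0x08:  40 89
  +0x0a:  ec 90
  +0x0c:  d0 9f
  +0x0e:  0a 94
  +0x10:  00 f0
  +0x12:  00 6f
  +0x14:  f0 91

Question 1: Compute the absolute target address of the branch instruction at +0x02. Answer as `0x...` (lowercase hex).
0x5dd4

[02] fc ef → 0xeffc
  op=0xeffc>>12=0xe ⇒ bl (J)
  imm: (w>>0)&0xfff=0xffc (s12→-4) → #-4
  target = base 0x5dd4 + off 0x02 + 2 + imm -4 = 0x5dd4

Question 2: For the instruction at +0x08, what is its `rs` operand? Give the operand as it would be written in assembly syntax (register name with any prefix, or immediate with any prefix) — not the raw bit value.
$5

@+08  little-endian(40 89) = 0x8940
  top 4b → 0x8 → or [RR]
  rd@[11:9]=0x4 ⇒ $4
  rs@[8:6]=0x5 ⇒ $5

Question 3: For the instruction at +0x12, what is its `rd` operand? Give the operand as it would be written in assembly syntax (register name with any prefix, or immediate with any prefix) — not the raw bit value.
$7

@+12  little-endian(00 6f) = 0x6f00
  op=0x6f00>>12=0x6 ⇒ ld (RR)
  rd@[11:9]=0x7 ⇒ $7
  rs@[8:6]=0x4 ⇒ $4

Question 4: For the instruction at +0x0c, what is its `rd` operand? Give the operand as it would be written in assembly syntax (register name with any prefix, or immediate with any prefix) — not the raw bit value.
$7

+0x0c: d0 9f ⇒ word 0x9fd0 (little)
  opcode bits[15:12]=0x9: andi/RI
  rd@[11:9]=0x7 ⇒ $7
  imm@[8:0]=0x1d0 ⇒ #464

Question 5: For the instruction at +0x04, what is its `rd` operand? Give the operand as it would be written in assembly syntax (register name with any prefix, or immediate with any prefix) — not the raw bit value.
$1

+0x04: 9c 92 ⇒ word 0x929c (little)
  opcode bits[15:12]=0x9: andi/RI
  [11:9] rd=1 = $1
  [8:0] imm=156 = #156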